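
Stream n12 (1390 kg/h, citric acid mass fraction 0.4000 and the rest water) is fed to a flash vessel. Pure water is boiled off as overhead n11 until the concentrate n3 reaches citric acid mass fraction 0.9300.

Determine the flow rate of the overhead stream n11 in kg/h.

792.2 kg/h

citric acid is conserved: 1390×0.400 = 556 kg/h all reports to the concentrate.
Concentrate = 556/(target fraction) = 597.85 kg/h.
Overhead = 1390 − 597.85 = 792.15 kg/h.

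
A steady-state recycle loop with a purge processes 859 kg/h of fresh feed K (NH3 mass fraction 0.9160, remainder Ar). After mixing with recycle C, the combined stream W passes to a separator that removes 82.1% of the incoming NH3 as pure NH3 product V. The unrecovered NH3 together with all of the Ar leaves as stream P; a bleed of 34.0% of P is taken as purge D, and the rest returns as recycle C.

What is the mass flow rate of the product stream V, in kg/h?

732.5 kg/h

NH3 in W: m_A = 859×0.916 + (1−0.340)·(1−0.821)·m_A, so m_A = 786.84/0.8819 = 892.26 kg/h.
Product V = 0.821×892.26 = 732.54 kg/h.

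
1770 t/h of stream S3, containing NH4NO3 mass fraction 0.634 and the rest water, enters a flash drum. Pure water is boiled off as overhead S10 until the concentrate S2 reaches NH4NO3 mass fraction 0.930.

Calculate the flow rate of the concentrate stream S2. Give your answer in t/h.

NH4NO3 is conserved: 1770×0.634 = 1122.2 t/h all reports to the concentrate.
Concentrate = 1122.2/(target fraction) = 1206.6 t/h.

1207 t/h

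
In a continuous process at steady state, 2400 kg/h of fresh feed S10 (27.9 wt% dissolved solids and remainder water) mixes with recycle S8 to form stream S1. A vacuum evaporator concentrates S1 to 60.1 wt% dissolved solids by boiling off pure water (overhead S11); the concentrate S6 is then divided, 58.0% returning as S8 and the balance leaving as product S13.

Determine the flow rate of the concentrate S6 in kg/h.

Overall dissolved solids balance (none leaves overhead): dissolved solids in fresh feed = dissolved solids in product, i.e. 2400×0.279 = (1−0.580)·S6·0.601.
S6 = 669.6/(0.601×0.420) = 2652.7 kg/h.

2653 kg/h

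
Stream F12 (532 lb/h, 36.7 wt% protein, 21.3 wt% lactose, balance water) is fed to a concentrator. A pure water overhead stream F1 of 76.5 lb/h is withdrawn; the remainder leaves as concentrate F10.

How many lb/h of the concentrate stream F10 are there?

455.5 lb/h

Concentrate = 532 − 76.5 = 455.5 lb/h.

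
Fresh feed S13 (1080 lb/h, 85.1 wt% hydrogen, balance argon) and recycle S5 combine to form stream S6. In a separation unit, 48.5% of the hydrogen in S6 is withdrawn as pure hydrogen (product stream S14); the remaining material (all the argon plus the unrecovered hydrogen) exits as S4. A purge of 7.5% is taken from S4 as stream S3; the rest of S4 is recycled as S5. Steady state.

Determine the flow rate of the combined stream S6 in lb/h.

argon enters only via S13 and leaves only via the purge: 1080×0.149 = 0.075×(argon in S4), and the separation unit passes all argon, so argon in S6 = argon in S4 = 2145.6 lb/h.
hydrogen in S6: m_A = 1080×0.851 + (1−0.075)·(1−0.485)·m_A, so m_A = 919.08/0.5236 = 1755.2 lb/h.
S6 = 1755.2 + 2145.6 = 3900.8 lb/h.

3901 lb/h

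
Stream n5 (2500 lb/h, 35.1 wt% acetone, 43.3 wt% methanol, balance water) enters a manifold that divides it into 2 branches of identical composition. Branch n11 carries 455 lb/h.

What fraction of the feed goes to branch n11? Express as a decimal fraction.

Fraction to n11 = 455/2500 = 0.1820.

0.182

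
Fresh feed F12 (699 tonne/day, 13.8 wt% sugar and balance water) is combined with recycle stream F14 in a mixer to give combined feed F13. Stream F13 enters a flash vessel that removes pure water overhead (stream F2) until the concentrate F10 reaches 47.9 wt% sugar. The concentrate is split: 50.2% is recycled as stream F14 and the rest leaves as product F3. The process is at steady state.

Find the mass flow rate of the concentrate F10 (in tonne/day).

404.4 tonne/day

Overall sugar balance (none leaves overhead): sugar in fresh feed = sugar in product, i.e. 699×0.138 = (1−0.502)·F10·0.479.
F10 = 96.462/(0.479×0.498) = 404.38 tonne/day.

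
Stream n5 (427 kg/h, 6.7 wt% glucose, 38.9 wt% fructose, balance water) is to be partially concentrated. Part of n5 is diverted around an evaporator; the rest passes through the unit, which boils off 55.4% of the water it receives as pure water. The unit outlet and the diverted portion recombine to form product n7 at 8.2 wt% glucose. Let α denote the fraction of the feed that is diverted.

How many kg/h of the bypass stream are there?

All 427×0.067 = 28.609 kg/h of glucose reaches n7, so n7 = 28.609/0.082 = 348.89 kg/h and vapour = 78.11 kg/h.
The evaporator receives (1−α)·427 of feed at 0.544 water and removes 0.554 of that water:
0.554×0.544×(1−α)×427 = 78.11
(1−α) = 78.11/128.69 = 0.6070;  α = 0.3930.
Bypass flow = 0.3930×427 = 167.82 kg/h.

167.8 kg/h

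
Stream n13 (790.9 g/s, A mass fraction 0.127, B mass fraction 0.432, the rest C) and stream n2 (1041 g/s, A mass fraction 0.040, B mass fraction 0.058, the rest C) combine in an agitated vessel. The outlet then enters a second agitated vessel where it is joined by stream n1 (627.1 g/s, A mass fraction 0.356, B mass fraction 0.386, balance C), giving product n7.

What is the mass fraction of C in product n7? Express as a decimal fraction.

0.589

Overall, product flow = 2459 g/s.
C in = 790.9×0.441 + 1041×0.902 + 627.1×0.258 = 1449.6 g/s.
C fraction in n7 = 0.589.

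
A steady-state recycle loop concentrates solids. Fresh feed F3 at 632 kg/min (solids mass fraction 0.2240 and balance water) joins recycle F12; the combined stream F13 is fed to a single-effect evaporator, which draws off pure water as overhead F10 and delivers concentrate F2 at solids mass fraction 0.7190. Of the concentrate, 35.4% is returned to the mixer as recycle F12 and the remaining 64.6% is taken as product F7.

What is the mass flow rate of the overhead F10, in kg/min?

435.1 kg/min

Overall solids balance (none leaves overhead): solids in fresh feed = solids in product, i.e. 632×0.224 = (1−0.354)·F2·0.719.
F2 = 141.57/(0.719×0.646) = 304.79 kg/min.
Recycle F12 = 0.354×304.79 = 107.9 kg/min.
Combined feed F13 = 632 + 107.9 = 739.9 kg/min.
Overhead F10 = F13 − F2 = 739.9 − 304.79 = 435.1 kg/min.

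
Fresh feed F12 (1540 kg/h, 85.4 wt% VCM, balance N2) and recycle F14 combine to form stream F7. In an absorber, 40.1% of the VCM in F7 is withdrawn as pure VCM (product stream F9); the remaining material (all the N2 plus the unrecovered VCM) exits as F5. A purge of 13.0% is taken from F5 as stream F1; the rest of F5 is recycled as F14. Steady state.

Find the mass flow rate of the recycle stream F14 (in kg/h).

2936 kg/h

N2 enters only via F12 and leaves only via the purge: 1540×0.146 = 0.130×(N2 in F5), and the absorber passes all N2, so N2 in F7 = N2 in F5 = 1729.5 kg/h.
VCM in F7: m_A = 1540×0.854 + (1−0.130)·(1−0.401)·m_A, so m_A = 1315.2/0.4789 = 2746.4 kg/h.
F5 = (1−0.401)×2746.4 + 1729.5 = 3374.6 kg/h.
Recycle F14 = (1−0.130)×3374.6 = 2935.9 kg/h.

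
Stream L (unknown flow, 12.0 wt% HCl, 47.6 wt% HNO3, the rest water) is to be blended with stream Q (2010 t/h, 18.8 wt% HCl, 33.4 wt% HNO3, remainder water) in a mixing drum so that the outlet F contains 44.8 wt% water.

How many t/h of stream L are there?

Let L be the unknown flow. Total out = 2010 + L.
water balance: 960.78 + 0.404·L = 0.448·(2010 + L)
(0.404 − 0.448)·L = 0.448×2010 − 960.78 = -60.3
L = -60.3 / -0.044 = 1370.5 t/h

1370 t/h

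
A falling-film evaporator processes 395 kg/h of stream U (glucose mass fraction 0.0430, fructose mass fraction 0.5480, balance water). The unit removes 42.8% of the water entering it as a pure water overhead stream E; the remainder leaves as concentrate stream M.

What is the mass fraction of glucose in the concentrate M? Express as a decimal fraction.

glucose is not removed: 395×0.043 = 16.985 kg/h of glucose enters M.
water entering = 395×0.409 = 161.55 kg/h; overhead removed = 0.428×161.55 = 69.146 kg/h.
Concentrate = 395 − 69.146 = 325.85 kg/h.
Mass fraction = 16.985/325.85 = 0.0521.

0.0521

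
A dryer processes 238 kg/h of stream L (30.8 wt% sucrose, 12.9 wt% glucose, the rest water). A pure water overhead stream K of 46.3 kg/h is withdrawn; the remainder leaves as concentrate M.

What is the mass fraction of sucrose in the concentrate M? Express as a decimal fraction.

sucrose is not removed: 238×0.308 = 73.304 kg/h of sucrose enters M.
Concentrate = 238 − 46.3 = 191.7 kg/h.
Mass fraction = 73.304/191.7 = 0.382.

0.382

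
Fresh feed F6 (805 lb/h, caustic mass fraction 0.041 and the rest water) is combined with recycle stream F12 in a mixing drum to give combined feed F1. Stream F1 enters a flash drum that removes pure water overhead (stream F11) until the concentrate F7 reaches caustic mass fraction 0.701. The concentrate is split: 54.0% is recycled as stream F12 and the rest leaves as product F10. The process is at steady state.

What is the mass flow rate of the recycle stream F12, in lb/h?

55.27 lb/h

Overall caustic balance (none leaves overhead): caustic in fresh feed = caustic in product, i.e. 805×0.041 = (1−0.540)·F7·0.701.
F7 = 33.005/(0.701×0.460) = 102.35 lb/h.
Recycle F12 = 0.540×102.35 = 55.271 lb/h.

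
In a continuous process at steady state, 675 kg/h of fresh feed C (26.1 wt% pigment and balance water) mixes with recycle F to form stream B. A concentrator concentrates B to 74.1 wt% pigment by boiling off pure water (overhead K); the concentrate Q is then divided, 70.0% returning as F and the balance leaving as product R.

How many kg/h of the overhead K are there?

Overall pigment balance (none leaves overhead): pigment in fresh feed = pigment in product, i.e. 675×0.261 = (1−0.700)·Q·0.741.
Q = 176.18/(0.741×0.300) = 792.51 kg/h.
Recycle F = 0.700×792.51 = 554.76 kg/h.
Combined feed B = 675 + 554.76 = 1229.8 kg/h.
Overhead K = B − Q = 1229.8 − 792.51 = 437.25 kg/h.

437.2 kg/h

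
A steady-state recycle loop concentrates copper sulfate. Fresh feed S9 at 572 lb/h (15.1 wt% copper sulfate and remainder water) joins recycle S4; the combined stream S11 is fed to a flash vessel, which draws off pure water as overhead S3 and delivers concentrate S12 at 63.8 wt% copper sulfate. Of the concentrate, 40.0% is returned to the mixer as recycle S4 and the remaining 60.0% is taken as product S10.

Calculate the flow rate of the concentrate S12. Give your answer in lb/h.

225.6 lb/h

Overall copper sulfate balance (none leaves overhead): copper sulfate in fresh feed = copper sulfate in product, i.e. 572×0.151 = (1−0.400)·S12·0.638.
S12 = 86.372/(0.638×0.600) = 225.63 lb/h.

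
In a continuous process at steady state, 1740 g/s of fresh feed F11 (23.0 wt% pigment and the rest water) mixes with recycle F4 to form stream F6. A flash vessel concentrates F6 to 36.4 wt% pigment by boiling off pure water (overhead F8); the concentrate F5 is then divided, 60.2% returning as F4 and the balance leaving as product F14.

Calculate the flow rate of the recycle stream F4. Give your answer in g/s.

Overall pigment balance (none leaves overhead): pigment in fresh feed = pigment in product, i.e. 1740×0.230 = (1−0.602)·F5·0.364.
F5 = 400.2/(0.364×0.398) = 2762.4 g/s.
Recycle F4 = 0.602×2762.4 = 1663 g/s.

1663 g/s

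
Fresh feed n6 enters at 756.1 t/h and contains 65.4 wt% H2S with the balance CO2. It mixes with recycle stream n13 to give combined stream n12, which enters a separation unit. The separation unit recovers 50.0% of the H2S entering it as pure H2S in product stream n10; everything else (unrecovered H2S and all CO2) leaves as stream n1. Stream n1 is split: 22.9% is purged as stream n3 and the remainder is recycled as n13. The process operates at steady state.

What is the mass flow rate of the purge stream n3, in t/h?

CO2 enters only via n6 and leaves only via the purge: 756.1×0.346 = 0.229×(CO2 in n1), and the separation unit passes all CO2, so CO2 in n12 = CO2 in n1 = 1142.4 t/h.
H2S in n12: m_A = 756.1×0.654 + (1−0.229)·(1−0.500)·m_A, so m_A = 494.49/0.6145 = 804.7 t/h.
n1 = (1−0.500)×804.7 + 1142.4 = 1544.8 t/h.
Purge n3 = 0.229×1544.8 = 353.75 t/h.

353.7 t/h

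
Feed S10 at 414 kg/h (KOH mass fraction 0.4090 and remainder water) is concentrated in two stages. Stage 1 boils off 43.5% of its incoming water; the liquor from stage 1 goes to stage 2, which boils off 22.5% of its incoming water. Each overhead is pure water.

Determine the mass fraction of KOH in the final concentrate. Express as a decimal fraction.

0.6125

water in feed = 414×0.591 = 244.67 kg/h.
After stage 1: water left = (1−0.435)×244.67 = 138.24; stream total = 307.57 kg/h.
After stage 2: water left = (1−0.225)×138.24 = 107.14; final concentrate = 276.46 kg/h.
KOH fraction = 169.33/276.46 = 0.6125.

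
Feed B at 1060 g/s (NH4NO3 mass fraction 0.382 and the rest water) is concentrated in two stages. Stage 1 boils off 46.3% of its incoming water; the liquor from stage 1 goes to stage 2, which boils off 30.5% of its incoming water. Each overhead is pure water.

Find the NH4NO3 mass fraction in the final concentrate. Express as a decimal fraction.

0.624

water in feed = 1060×0.618 = 655.08 g/s.
After stage 1: water left = (1−0.463)×655.08 = 351.78; stream total = 756.7 g/s.
After stage 2: water left = (1−0.305)×351.78 = 244.49; final concentrate = 649.41 g/s.
NH4NO3 fraction = 404.92/649.41 = 0.624.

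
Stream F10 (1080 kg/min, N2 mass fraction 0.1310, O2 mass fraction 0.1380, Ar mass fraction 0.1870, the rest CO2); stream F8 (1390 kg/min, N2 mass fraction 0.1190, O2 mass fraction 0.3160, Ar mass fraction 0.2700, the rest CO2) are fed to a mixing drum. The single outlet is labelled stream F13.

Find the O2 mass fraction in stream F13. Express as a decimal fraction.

0.2382

Total flow out = 1080 + 1390 = 2470 kg/min.
O2 in = 1080×0.138 + 1390×0.316 = 588.28 kg/min.
O2 mass fraction in F13 = 588.28/2470 = 0.2382.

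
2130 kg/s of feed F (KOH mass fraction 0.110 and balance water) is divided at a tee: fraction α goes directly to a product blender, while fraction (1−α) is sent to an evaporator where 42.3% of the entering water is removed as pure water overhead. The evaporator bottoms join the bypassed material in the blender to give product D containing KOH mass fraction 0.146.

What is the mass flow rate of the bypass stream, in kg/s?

All 2130×0.110 = 234.3 kg/s of KOH reaches D, so D = 234.3/0.146 = 1604.8 kg/s and vapour = 525.21 kg/s.
The evaporator receives (1−α)·2130 of feed at 0.890 water and removes 0.423 of that water:
0.423×0.890×(1−α)×2130 = 525.21
(1−α) = 525.21/801.88 = 0.6550;  α = 0.3450.
Bypass flow = 0.3450×2130 = 734.92 kg/s.

734.9 kg/s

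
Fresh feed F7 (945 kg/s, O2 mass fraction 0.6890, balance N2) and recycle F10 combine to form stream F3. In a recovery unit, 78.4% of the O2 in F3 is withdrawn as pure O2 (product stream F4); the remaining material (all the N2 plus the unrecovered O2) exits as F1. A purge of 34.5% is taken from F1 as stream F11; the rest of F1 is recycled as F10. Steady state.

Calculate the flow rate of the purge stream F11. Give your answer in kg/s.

350.4 kg/s

N2 enters only via F7 and leaves only via the purge: 945×0.311 = 0.345×(N2 in F1), and the recovery unit passes all N2, so N2 in F3 = N2 in F1 = 851.87 kg/s.
O2 in F3: m_A = 945×0.689 + (1−0.345)·(1−0.784)·m_A, so m_A = 651.1/0.8585 = 758.4 kg/s.
F1 = (1−0.784)×758.4 + 851.87 = 1015.7 kg/s.
Purge F11 = 0.345×1015.7 = 350.41 kg/s.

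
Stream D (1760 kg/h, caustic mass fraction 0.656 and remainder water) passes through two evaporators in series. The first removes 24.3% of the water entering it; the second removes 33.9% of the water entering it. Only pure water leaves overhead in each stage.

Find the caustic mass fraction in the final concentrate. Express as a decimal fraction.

0.792

water in feed = 1760×0.344 = 605.44 kg/h.
After stage 1: water left = (1−0.243)×605.44 = 458.32; stream total = 1612.9 kg/h.
After stage 2: water left = (1−0.339)×458.32 = 302.95; final concentrate = 1457.5 kg/h.
caustic fraction = 1154.6/1457.5 = 0.792.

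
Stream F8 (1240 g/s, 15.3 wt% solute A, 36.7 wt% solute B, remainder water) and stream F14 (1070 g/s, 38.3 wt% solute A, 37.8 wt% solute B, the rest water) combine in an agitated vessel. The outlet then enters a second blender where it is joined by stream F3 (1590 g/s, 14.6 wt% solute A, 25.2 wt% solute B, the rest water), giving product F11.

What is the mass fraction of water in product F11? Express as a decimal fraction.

0.464

Overall, product flow = 3900 g/s.
water in = 1240×0.480 + 1070×0.239 + 1590×0.602 = 1808.1 g/s.
water fraction in F11 = 0.464.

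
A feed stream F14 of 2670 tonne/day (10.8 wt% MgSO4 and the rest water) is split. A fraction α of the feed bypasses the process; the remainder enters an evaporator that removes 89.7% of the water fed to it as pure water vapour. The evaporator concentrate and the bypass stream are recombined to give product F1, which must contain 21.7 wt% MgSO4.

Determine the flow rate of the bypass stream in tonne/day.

All 2670×0.108 = 288.36 tonne/day of MgSO4 reaches F1, so F1 = 288.36/0.217 = 1328.8 tonne/day and vapour = 1341.2 tonne/day.
The evaporator receives (1−α)·2670 of feed at 0.892 water and removes 0.897 of that water:
0.897×0.892×(1−α)×2670 = 1341.2
(1−α) = 1341.2/2136.3 = 0.6278;  α = 0.3722.
Bypass flow = 0.3722×2670 = 993.82 tonne/day.

993.8 tonne/day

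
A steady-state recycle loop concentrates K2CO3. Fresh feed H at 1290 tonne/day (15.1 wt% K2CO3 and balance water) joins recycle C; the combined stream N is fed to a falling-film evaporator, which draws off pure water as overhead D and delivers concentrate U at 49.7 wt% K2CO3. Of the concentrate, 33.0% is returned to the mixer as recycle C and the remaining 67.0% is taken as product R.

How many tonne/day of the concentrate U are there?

Overall K2CO3 balance (none leaves overhead): K2CO3 in fresh feed = K2CO3 in product, i.e. 1290×0.151 = (1−0.330)·U·0.497.
U = 194.79/(0.497×0.670) = 584.97 tonne/day.

585 tonne/day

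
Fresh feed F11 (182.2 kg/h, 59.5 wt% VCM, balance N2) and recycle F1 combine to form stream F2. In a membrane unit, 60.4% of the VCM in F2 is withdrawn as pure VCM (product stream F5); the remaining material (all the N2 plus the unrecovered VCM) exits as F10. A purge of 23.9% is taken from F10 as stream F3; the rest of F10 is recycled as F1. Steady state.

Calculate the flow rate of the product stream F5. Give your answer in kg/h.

VCM in F2: m_A = 182.2×0.595 + (1−0.239)·(1−0.604)·m_A, so m_A = 108.41/0.6986 = 155.17 kg/h.
Product F5 = 0.604×155.17 = 93.723 kg/h.

93.72 kg/h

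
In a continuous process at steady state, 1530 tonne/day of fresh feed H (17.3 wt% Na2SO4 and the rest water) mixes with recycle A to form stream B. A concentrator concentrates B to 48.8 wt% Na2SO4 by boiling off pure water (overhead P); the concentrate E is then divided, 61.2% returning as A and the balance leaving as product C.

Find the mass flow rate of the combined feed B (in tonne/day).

Overall Na2SO4 balance (none leaves overhead): Na2SO4 in fresh feed = Na2SO4 in product, i.e. 1530×0.173 = (1−0.612)·E·0.488.
E = 264.69/(0.488×0.388) = 1397.9 tonne/day.
Recycle A = 0.612×1397.9 = 855.53 tonne/day.
Combined feed B = 1530 + 855.53 = 2385.5 tonne/day.

2386 tonne/day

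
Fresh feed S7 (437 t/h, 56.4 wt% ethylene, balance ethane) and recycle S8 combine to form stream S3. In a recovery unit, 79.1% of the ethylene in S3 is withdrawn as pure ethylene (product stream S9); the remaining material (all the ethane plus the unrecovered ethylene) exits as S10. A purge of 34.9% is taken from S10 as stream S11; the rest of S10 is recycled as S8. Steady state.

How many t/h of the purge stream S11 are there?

ethane enters only via S7 and leaves only via the purge: 437×0.436 = 0.349×(ethane in S10), and the recovery unit passes all ethane, so ethane in S3 = ethane in S10 = 545.94 t/h.
ethylene in S3: m_A = 437×0.564 + (1−0.349)·(1−0.791)·m_A, so m_A = 246.47/0.8639 = 285.28 t/h.
S10 = (1−0.791)×285.28 + 545.94 = 605.56 t/h.
Purge S11 = 0.349×605.56 = 211.34 t/h.

211.3 t/h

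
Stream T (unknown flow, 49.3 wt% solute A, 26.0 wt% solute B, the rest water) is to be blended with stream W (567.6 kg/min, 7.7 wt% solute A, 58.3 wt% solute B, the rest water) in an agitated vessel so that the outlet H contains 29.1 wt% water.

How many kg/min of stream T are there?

632.1 kg/min

Let T be the unknown flow. Total out = 567.6 + T.
water balance: 192.98 + 0.247·T = 0.291·(567.6 + T)
(0.247 − 0.291)·T = 0.291×567.6 − 192.98 = -27.812
T = -27.812 / -0.044 = 632.1 kg/min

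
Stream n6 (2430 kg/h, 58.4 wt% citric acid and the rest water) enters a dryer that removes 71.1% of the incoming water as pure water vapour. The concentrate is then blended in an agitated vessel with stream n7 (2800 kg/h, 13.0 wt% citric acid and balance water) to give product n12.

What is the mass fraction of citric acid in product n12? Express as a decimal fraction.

0.3953

Vapour removed = 0.711×0.416×2430 = 718.74 kg/h; concentrate = 1711.3 kg/h.
citric acid reaching the mixer = 1419.1 (from concentrate) + 2800×0.130 = 1783.1 kg/h.
Product flow = 1711.3 + 2800 = 4511.3 kg/h; citric acid fraction = 0.3953.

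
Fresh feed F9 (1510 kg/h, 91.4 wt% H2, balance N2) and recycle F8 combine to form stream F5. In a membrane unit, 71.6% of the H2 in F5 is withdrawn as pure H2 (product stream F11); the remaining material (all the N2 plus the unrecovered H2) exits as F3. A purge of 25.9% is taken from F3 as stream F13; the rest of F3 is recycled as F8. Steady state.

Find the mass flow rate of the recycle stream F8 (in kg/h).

739.4 kg/h

N2 enters only via F9 and leaves only via the purge: 1510×0.086 = 0.259×(N2 in F3), and the membrane unit passes all N2, so N2 in F5 = N2 in F3 = 501.39 kg/h.
H2 in F5: m_A = 1510×0.914 + (1−0.259)·(1−0.716)·m_A, so m_A = 1380.1/0.7896 = 1748 kg/h.
F3 = (1−0.716)×1748 + 501.39 = 997.82 kg/h.
Recycle F8 = (1−0.259)×997.82 = 739.39 kg/h.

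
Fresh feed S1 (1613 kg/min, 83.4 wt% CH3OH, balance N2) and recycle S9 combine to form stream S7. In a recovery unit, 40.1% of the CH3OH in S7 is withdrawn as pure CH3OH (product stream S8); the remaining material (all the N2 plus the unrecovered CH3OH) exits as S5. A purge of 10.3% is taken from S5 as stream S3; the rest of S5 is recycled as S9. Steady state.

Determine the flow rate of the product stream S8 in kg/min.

1166 kg/min

CH3OH in S7: m_A = 1613×0.834 + (1−0.103)·(1−0.401)·m_A, so m_A = 1345.2/0.4627 = 2907.4 kg/min.
Product S8 = 0.401×2907.4 = 1165.9 kg/min.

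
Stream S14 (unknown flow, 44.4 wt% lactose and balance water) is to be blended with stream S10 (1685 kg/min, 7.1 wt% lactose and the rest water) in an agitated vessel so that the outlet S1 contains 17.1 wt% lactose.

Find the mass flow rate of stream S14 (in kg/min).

Let S14 be the unknown flow. Total out = 1685 + S14.
lactose balance: 119.63 + 0.444·S14 = 0.171·(1685 + S14)
(0.444 − 0.171)·S14 = 0.171×1685 − 119.63 = 168.5
S14 = 168.5 / 0.273 = 617.22 kg/min

617.2 kg/min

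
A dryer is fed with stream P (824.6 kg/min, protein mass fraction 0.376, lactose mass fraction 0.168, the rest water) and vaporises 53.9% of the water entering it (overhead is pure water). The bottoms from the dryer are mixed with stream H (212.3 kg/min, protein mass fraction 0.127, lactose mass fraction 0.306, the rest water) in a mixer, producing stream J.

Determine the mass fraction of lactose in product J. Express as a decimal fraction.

0.244

Vapour removed = 0.539×0.456×824.6 = 202.67 kg/min; concentrate = 621.93 kg/min.
lactose reaching the mixer = 138.53 (from concentrate) + 212.3×0.306 = 203.5 kg/min.
Product flow = 621.93 + 212.3 = 834.23 kg/min; lactose fraction = 0.244.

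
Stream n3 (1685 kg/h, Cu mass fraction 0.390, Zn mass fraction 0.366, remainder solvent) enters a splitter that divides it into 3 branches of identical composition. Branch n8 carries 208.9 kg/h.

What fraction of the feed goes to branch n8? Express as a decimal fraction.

0.124

Fraction to n8 = 208.9/1685 = 0.1240.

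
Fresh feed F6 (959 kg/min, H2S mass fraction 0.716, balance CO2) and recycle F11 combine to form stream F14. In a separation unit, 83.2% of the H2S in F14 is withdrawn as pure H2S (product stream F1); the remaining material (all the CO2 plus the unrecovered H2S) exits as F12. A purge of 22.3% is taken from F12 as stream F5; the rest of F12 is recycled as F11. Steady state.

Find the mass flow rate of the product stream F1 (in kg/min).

H2S in F14: m_A = 959×0.716 + (1−0.223)·(1−0.832)·m_A, so m_A = 686.64/0.8695 = 789.73 kg/min.
Product F1 = 0.832×789.73 = 657.06 kg/min.

657.1 kg/min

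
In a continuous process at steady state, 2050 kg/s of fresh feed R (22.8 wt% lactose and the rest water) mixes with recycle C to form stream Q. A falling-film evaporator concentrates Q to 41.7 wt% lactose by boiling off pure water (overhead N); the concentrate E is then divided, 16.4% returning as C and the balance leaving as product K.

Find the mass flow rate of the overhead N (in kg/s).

Overall lactose balance (none leaves overhead): lactose in fresh feed = lactose in product, i.e. 2050×0.228 = (1−0.164)·E·0.417.
E = 467.4/(0.417×0.836) = 1340.7 kg/s.
Recycle C = 0.164×1340.7 = 219.88 kg/s.
Combined feed Q = 2050 + 219.88 = 2269.9 kg/s.
Overhead N = Q − E = 2269.9 − 1340.7 = 929.14 kg/s.

929.1 kg/s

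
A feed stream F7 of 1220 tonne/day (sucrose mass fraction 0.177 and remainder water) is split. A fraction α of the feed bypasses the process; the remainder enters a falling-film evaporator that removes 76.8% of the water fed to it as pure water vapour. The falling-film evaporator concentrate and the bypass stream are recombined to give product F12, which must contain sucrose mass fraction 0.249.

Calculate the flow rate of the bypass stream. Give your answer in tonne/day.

All 1220×0.177 = 215.94 tonne/day of sucrose reaches F12, so F12 = 215.94/0.249 = 867.23 tonne/day and vapour = 352.77 tonne/day.
The evaporator receives (1−α)·1220 of feed at 0.823 water and removes 0.768 of that water:
0.768×0.823×(1−α)×1220 = 352.77
(1−α) = 352.77/771.12 = 0.4575;  α = 0.5425.
Bypass flow = 0.5425×1220 = 661.87 tonne/day.

661.9 tonne/day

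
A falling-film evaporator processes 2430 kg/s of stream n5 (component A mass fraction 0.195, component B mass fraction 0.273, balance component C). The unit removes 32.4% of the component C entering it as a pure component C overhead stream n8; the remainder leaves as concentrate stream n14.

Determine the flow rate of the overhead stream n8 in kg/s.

418.9 kg/s

component C entering = 2430×0.532 = 1292.8 kg/s; overhead removed = 0.324×1292.8 = 418.85 kg/s.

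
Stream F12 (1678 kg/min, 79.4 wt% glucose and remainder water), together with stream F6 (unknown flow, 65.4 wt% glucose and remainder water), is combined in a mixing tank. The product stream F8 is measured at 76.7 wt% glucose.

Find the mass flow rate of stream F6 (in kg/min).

Let F6 be the unknown flow. Total out = 1678 + F6.
glucose balance: 1332.3 + 0.654·F6 = 0.767·(1678 + F6)
(0.654 − 0.767)·F6 = 0.767×1678 − 1332.3 = -45.306
F6 = -45.306 / -0.113 = 400.94 kg/min

400.9 kg/min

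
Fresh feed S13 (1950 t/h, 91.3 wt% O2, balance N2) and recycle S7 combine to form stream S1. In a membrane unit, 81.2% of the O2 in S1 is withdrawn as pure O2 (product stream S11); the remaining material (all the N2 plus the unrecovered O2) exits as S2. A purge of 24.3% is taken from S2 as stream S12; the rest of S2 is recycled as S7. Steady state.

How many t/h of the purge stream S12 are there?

N2 enters only via S13 and leaves only via the purge: 1950×0.087 = 0.243×(N2 in S2), and the membrane unit passes all N2, so N2 in S1 = N2 in S2 = 698.15 t/h.
O2 in S1: m_A = 1950×0.913 + (1−0.243)·(1−0.812)·m_A, so m_A = 1780.4/0.8577 = 2075.8 t/h.
S2 = (1−0.812)×2075.8 + 698.15 = 1088.4 t/h.
Purge S12 = 0.243×1088.4 = 264.48 t/h.

264.5 t/h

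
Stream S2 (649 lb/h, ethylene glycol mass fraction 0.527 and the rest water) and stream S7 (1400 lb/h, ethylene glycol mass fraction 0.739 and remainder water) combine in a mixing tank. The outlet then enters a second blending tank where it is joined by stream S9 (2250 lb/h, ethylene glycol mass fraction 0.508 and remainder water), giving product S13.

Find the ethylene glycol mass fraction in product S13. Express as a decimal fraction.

0.586

Overall, product flow = 4299 lb/h.
ethylene glycol in = 649×0.527 + 1400×0.739 + 2250×0.508 = 2519.6 lb/h.
ethylene glycol fraction in S13 = 0.586.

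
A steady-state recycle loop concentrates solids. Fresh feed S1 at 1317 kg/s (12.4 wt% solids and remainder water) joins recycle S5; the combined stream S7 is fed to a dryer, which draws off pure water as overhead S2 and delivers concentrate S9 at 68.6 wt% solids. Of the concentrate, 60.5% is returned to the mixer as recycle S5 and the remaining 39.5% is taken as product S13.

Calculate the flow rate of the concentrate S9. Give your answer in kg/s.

Overall solids balance (none leaves overhead): solids in fresh feed = solids in product, i.e. 1317×0.124 = (1−0.605)·S9·0.686.
S9 = 163.31/(0.686×0.395) = 602.68 kg/s.

602.7 kg/s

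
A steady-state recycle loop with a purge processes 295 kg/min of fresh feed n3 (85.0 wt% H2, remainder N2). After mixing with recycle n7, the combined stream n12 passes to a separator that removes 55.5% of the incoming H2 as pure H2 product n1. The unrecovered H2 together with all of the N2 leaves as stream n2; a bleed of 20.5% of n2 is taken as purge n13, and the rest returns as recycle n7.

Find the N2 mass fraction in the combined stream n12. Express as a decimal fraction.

0.3574

N2 enters only via n3 and leaves only via the purge: 295×0.150 = 0.205×(N2 in n2), and the separator passes all N2, so N2 in n12 = N2 in n2 = 215.85 kg/min.
H2 in n12: m_A = 295×0.850 + (1−0.205)·(1−0.555)·m_A, so m_A = 250.75/0.6462 = 388.02 kg/min.
n12 = 388.02 + 215.85 = 603.88 kg/min.
N2 fraction in n12 = 215.85/603.88 = 0.3574.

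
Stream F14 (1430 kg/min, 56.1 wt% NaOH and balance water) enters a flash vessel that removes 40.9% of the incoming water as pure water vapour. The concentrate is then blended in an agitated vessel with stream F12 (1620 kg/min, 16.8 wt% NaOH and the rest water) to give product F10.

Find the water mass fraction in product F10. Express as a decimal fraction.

0.615

Vapour removed = 0.409×0.439×1430 = 256.76 kg/min; concentrate = 1173.2 kg/min.
water reaching the mixer = 371.01 (from concentrate) + 1620×0.832 = 1718.9 kg/min.
Product flow = 1173.2 + 1620 = 2793.2 kg/min; water fraction = 0.615.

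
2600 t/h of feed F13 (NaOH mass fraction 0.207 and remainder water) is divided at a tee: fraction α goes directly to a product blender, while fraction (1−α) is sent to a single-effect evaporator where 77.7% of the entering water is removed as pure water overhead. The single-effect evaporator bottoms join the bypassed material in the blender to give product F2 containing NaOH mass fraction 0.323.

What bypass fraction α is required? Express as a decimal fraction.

All 2600×0.207 = 538.2 t/h of NaOH reaches F2, so F2 = 538.2/0.323 = 1666.3 t/h and vapour = 933.75 t/h.
The evaporator receives (1−α)·2600 of feed at 0.793 water and removes 0.777 of that water:
0.777×0.793×(1−α)×2600 = 933.75
(1−α) = 933.75/1602 = 0.5829;  α = 0.4171.

0.417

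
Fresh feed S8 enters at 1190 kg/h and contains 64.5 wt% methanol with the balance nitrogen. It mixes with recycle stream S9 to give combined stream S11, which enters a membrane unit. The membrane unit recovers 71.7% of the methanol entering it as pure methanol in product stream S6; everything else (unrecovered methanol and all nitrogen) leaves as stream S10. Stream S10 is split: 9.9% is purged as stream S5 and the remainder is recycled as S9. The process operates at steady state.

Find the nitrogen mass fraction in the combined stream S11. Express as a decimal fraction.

0.806

nitrogen enters only via S8 and leaves only via the purge: 1190×0.355 = 0.099×(nitrogen in S10), and the membrane unit passes all nitrogen, so nitrogen in S11 = nitrogen in S10 = 4267.2 kg/h.
methanol in S11: m_A = 1190×0.645 + (1−0.099)·(1−0.717)·m_A, so m_A = 767.55/0.7450 = 1030.2 kg/h.
S11 = 1030.2 + 4267.2 = 5297.4 kg/h.
nitrogen fraction in S11 = 4267.2/5297.4 = 0.806.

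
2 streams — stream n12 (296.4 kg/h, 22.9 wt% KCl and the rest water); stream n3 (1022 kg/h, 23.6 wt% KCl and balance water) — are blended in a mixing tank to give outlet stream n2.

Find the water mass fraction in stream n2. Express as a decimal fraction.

Total flow out = 296.4 + 1022 = 1318.4 kg/h.
water in = 296.4×0.771 + 1022×0.764 = 1009.3 kg/h.
water mass fraction in n2 = 1009.3/1318.4 = 0.7656.

0.7656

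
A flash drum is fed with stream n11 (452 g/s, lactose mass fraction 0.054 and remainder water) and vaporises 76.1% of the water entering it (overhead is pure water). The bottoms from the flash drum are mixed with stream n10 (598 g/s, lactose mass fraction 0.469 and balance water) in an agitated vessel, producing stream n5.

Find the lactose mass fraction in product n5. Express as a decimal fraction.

Vapour removed = 0.761×0.946×452 = 325.4 g/s; concentrate = 126.6 g/s.
lactose reaching the mixer = 24.408 (from concentrate) + 598×0.469 = 304.87 g/s.
Product flow = 126.6 + 598 = 724.6 g/s; lactose fraction = 0.421.

0.421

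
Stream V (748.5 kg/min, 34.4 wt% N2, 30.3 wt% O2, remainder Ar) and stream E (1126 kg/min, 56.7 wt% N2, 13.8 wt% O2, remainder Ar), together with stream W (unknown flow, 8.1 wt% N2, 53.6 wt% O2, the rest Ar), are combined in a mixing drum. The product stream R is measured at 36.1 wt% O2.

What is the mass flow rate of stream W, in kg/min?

1683 kg/min

Let W be the unknown flow. Total out = 1874.5 + W.
O2 balance: 382.18 + 0.536·W = 0.361·(1874.5 + W)
(0.536 − 0.361)·W = 0.361×1874.5 − 382.18 = 294.51
W = 294.51 / 0.175 = 1682.9 kg/min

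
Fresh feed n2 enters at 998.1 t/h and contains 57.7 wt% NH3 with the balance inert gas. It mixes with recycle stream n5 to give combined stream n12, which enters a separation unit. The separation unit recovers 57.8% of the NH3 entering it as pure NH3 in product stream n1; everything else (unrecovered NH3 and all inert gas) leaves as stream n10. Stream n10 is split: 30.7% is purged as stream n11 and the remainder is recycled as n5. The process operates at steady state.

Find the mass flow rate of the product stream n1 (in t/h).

470.5 t/h

NH3 in n12: m_A = 998.1×0.577 + (1−0.307)·(1−0.578)·m_A, so m_A = 575.9/0.7076 = 813.94 t/h.
Product n1 = 0.578×813.94 = 470.46 t/h.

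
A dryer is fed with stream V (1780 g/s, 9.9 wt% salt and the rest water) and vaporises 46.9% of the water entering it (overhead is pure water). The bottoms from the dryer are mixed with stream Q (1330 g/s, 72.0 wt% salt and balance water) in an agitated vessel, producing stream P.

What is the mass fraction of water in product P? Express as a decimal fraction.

0.519

Vapour removed = 0.469×0.901×1780 = 752.17 g/s; concentrate = 1027.8 g/s.
water reaching the mixer = 851.61 (from concentrate) + 1330×0.280 = 1224 g/s.
Product flow = 1027.8 + 1330 = 2357.8 g/s; water fraction = 0.519.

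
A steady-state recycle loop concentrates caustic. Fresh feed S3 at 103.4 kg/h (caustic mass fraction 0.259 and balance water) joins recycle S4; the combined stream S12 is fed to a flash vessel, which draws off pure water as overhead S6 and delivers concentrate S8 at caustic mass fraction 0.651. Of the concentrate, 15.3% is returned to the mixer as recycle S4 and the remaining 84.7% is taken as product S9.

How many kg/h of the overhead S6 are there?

Overall caustic balance (none leaves overhead): caustic in fresh feed = caustic in product, i.e. 103.4×0.259 = (1−0.153)·S8·0.651.
S8 = 26.781/(0.651×0.847) = 48.569 kg/h.
Recycle S4 = 0.153×48.569 = 7.431 kg/h.
Combined feed S12 = 103.4 + 7.431 = 110.83 kg/h.
Overhead S6 = S12 − S8 = 110.83 − 48.569 = 62.262 kg/h.

62.26 kg/h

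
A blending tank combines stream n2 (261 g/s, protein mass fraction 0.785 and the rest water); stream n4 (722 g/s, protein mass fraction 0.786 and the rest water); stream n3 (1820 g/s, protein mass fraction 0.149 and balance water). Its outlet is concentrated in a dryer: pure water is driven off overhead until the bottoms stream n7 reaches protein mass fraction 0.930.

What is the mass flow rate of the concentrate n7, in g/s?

protein entering = 261×0.785 + 722×0.786 + 1820×0.149 = 1043.6 g/s.
All protein reports to n7, so n7 = 1043.6/0.930 = 1122.1 g/s.

1122 g/s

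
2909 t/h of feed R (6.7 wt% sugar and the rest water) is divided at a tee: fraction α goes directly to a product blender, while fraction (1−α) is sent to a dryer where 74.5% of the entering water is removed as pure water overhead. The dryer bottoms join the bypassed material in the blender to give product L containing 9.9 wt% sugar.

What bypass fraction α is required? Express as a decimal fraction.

All 2909×0.067 = 194.9 t/h of sugar reaches L, so L = 194.9/0.099 = 1968.7 t/h and vapour = 940.28 t/h.
The evaporator receives (1−α)·2909 of feed at 0.933 water and removes 0.745 of that water:
0.745×0.933×(1−α)×2909 = 940.28
(1−α) = 940.28/2022 = 0.4650;  α = 0.5350.

0.535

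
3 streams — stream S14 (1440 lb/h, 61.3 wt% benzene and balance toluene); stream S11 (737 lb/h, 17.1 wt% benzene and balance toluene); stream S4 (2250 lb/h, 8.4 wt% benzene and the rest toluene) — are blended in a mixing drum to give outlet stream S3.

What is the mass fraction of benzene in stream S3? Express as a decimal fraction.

0.2706

Total flow out = 1440 + 737 + 2250 = 4427 lb/h.
benzene in = 1440×0.613 + 737×0.171 + 2250×0.084 = 1197.7 lb/h.
benzene mass fraction in S3 = 1197.7/4427 = 0.2706.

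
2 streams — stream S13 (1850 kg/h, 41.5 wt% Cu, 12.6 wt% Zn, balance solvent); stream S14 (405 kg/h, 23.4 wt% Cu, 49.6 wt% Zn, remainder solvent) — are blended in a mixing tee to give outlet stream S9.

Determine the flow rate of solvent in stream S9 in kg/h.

958.5 kg/h

solvent out = solvent in = 1850×0.459 + 405×0.270 = 958.5 kg/h.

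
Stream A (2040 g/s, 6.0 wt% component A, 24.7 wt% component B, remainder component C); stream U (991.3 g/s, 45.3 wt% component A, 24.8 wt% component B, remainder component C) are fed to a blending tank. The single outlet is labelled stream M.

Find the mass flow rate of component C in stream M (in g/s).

1710 g/s

component C out = component C in = 2040×0.693 + 991.3×0.299 = 1710.1 g/s.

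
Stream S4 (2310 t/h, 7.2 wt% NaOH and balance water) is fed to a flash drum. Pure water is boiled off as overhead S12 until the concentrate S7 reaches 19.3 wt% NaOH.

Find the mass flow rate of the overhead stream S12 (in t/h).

1448 t/h

NaOH is conserved: 2310×0.072 = 166.32 t/h all reports to the concentrate.
Concentrate = 166.32/(target fraction) = 861.76 t/h.
Overhead = 2310 − 861.76 = 1448.2 t/h.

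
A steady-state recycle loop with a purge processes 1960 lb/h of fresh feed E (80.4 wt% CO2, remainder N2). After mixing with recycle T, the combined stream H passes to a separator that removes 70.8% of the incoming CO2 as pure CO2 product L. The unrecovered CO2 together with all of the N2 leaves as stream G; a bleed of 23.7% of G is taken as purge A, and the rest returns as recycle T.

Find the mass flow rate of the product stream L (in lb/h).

CO2 in H: m_A = 1960×0.804 + (1−0.237)·(1−0.708)·m_A, so m_A = 1575.8/0.7772 = 2027.6 lb/h.
Product L = 0.708×2027.6 = 1435.5 lb/h.

1436 lb/h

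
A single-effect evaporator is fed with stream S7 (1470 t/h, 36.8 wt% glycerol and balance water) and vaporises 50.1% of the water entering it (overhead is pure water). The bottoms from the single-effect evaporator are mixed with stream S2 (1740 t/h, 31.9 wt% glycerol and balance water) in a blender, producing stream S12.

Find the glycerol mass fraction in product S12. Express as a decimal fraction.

0.3993

Vapour removed = 0.501×0.632×1470 = 465.45 t/h; concentrate = 1004.6 t/h.
glycerol reaching the mixer = 540.96 (from concentrate) + 1740×0.319 = 1096 t/h.
Product flow = 1004.6 + 1740 = 2744.6 t/h; glycerol fraction = 0.3993.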